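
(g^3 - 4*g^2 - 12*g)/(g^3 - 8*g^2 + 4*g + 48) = g/(g - 4)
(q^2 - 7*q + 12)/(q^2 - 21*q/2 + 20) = 2*(q^2 - 7*q + 12)/(2*q^2 - 21*q + 40)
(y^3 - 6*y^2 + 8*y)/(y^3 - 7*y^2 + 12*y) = (y - 2)/(y - 3)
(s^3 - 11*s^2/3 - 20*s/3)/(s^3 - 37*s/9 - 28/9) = 3*s*(s - 5)/(3*s^2 - 4*s - 7)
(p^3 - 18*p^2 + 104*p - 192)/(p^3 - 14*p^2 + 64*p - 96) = (p - 8)/(p - 4)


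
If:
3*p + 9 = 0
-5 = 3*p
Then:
No Solution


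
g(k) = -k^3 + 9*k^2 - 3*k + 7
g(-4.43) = 283.85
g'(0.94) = 11.27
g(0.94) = 11.30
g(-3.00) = 124.00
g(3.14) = 55.36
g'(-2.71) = -73.81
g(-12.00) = 3067.00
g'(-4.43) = -141.61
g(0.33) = 6.95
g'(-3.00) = -84.00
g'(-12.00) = -651.00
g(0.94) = 11.30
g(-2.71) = 101.13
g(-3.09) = 131.71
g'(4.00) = 21.00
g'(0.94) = 11.27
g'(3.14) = 23.94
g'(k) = -3*k^2 + 18*k - 3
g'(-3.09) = -87.26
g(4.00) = 75.00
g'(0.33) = 2.61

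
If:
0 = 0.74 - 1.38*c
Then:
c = 0.54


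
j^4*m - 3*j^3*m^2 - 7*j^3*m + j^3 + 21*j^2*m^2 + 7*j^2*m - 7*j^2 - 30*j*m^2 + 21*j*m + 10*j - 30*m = (j - 5)*(j - 2)*(j - 3*m)*(j*m + 1)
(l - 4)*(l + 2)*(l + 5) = l^3 + 3*l^2 - 18*l - 40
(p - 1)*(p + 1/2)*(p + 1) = p^3 + p^2/2 - p - 1/2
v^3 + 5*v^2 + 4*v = v*(v + 1)*(v + 4)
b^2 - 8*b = b*(b - 8)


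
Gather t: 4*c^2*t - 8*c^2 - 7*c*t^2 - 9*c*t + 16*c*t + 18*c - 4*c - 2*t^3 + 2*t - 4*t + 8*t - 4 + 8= -8*c^2 - 7*c*t^2 + 14*c - 2*t^3 + t*(4*c^2 + 7*c + 6) + 4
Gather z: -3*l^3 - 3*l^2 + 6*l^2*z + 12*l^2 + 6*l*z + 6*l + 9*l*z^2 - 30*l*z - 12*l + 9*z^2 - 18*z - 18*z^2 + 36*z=-3*l^3 + 9*l^2 - 6*l + z^2*(9*l - 9) + z*(6*l^2 - 24*l + 18)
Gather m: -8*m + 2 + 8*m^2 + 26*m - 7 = 8*m^2 + 18*m - 5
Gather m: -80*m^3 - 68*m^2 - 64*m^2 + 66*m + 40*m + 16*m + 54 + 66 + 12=-80*m^3 - 132*m^2 + 122*m + 132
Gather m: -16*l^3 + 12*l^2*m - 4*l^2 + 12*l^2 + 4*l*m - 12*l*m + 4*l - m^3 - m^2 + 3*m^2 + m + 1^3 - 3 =-16*l^3 + 8*l^2 + 4*l - m^3 + 2*m^2 + m*(12*l^2 - 8*l + 1) - 2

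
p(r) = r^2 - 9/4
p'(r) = 2*r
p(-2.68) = 4.93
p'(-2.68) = -5.36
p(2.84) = 5.82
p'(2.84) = 5.68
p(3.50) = 10.00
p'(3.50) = 7.00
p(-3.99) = 13.67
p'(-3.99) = -7.98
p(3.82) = 12.34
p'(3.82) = 7.64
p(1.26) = -0.66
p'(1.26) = 2.52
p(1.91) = 1.40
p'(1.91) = 3.82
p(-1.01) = -1.23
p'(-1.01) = -2.02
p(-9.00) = 78.75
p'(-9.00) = -18.00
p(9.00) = 78.75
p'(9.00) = 18.00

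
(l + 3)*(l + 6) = l^2 + 9*l + 18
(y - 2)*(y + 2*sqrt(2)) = y^2 - 2*y + 2*sqrt(2)*y - 4*sqrt(2)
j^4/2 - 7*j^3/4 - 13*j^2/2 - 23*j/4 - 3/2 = (j/2 + 1/2)*(j - 6)*(j + 1/2)*(j + 1)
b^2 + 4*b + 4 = (b + 2)^2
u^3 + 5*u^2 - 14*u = u*(u - 2)*(u + 7)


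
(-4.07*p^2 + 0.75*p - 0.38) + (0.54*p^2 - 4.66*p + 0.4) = -3.53*p^2 - 3.91*p + 0.02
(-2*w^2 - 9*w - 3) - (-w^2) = -w^2 - 9*w - 3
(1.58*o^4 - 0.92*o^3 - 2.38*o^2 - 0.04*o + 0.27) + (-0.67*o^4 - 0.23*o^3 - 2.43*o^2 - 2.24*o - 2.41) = 0.91*o^4 - 1.15*o^3 - 4.81*o^2 - 2.28*o - 2.14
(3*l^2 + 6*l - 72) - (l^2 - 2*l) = 2*l^2 + 8*l - 72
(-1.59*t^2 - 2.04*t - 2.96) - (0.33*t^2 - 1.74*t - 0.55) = -1.92*t^2 - 0.3*t - 2.41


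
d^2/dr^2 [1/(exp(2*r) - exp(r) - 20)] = ((1 - 4*exp(r))*(-exp(2*r) + exp(r) + 20) - 2*(2*exp(r) - 1)^2*exp(r))*exp(r)/(-exp(2*r) + exp(r) + 20)^3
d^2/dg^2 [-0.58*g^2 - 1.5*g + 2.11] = -1.16000000000000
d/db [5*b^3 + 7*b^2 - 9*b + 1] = 15*b^2 + 14*b - 9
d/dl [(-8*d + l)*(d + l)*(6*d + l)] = -50*d^2 - 2*d*l + 3*l^2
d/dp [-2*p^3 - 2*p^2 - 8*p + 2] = -6*p^2 - 4*p - 8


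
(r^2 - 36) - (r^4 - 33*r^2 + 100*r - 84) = -r^4 + 34*r^2 - 100*r + 48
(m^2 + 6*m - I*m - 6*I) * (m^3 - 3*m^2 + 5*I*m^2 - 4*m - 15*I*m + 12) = m^5 + 3*m^4 + 4*I*m^4 - 17*m^3 + 12*I*m^3 + 3*m^2 - 68*I*m^2 - 18*m + 12*I*m - 72*I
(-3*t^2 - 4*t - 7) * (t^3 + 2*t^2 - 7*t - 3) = -3*t^5 - 10*t^4 + 6*t^3 + 23*t^2 + 61*t + 21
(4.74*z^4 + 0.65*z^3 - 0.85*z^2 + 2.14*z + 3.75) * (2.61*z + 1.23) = 12.3714*z^5 + 7.5267*z^4 - 1.419*z^3 + 4.5399*z^2 + 12.4197*z + 4.6125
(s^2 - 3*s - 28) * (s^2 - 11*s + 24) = s^4 - 14*s^3 + 29*s^2 + 236*s - 672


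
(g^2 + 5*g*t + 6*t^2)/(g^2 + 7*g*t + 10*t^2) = (g + 3*t)/(g + 5*t)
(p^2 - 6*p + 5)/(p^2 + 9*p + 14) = (p^2 - 6*p + 5)/(p^2 + 9*p + 14)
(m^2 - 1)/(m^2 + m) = (m - 1)/m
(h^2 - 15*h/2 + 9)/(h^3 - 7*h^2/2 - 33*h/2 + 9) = (2*h - 3)/(2*h^2 + 5*h - 3)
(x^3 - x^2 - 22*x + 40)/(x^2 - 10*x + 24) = (x^2 + 3*x - 10)/(x - 6)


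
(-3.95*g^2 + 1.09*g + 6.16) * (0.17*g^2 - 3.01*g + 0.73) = -0.6715*g^4 + 12.0748*g^3 - 5.1172*g^2 - 17.7459*g + 4.4968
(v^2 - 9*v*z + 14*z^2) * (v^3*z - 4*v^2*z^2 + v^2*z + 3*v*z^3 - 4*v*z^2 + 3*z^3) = v^5*z - 13*v^4*z^2 + v^4*z + 53*v^3*z^3 - 13*v^3*z^2 - 83*v^2*z^4 + 53*v^2*z^3 + 42*v*z^5 - 83*v*z^4 + 42*z^5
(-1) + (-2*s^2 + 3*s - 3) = -2*s^2 + 3*s - 4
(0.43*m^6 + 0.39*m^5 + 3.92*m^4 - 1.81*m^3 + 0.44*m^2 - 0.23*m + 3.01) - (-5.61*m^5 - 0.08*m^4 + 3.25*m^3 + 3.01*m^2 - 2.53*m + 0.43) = 0.43*m^6 + 6.0*m^5 + 4.0*m^4 - 5.06*m^3 - 2.57*m^2 + 2.3*m + 2.58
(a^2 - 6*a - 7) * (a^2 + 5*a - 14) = a^4 - a^3 - 51*a^2 + 49*a + 98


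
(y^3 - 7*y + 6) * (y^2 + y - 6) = y^5 + y^4 - 13*y^3 - y^2 + 48*y - 36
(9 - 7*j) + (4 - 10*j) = 13 - 17*j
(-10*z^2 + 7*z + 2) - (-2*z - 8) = -10*z^2 + 9*z + 10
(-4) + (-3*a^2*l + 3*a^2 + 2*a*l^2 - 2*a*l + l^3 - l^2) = -3*a^2*l + 3*a^2 + 2*a*l^2 - 2*a*l + l^3 - l^2 - 4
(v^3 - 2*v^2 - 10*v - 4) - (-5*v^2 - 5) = v^3 + 3*v^2 - 10*v + 1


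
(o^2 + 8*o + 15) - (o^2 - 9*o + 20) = 17*o - 5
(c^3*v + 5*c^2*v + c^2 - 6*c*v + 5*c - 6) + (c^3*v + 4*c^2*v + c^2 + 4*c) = 2*c^3*v + 9*c^2*v + 2*c^2 - 6*c*v + 9*c - 6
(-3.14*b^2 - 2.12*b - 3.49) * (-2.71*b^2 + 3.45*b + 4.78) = 8.5094*b^4 - 5.0878*b^3 - 12.8653*b^2 - 22.1741*b - 16.6822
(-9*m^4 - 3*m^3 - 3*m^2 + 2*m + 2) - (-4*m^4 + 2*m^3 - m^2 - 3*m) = -5*m^4 - 5*m^3 - 2*m^2 + 5*m + 2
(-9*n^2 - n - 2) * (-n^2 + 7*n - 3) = 9*n^4 - 62*n^3 + 22*n^2 - 11*n + 6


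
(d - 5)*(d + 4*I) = d^2 - 5*d + 4*I*d - 20*I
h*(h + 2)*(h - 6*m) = h^3 - 6*h^2*m + 2*h^2 - 12*h*m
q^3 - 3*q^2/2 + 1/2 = (q - 1)^2*(q + 1/2)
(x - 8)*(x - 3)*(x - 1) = x^3 - 12*x^2 + 35*x - 24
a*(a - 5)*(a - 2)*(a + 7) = a^4 - 39*a^2 + 70*a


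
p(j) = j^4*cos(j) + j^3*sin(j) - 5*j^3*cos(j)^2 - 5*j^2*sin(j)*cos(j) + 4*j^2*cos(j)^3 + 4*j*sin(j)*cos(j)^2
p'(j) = -j^4*sin(j) + 10*j^3*sin(j)*cos(j) + 5*j^3*cos(j) + 5*j^2*sin(j)^2 - 12*j^2*sin(j)*cos(j)^2 + 3*j^2*sin(j) - 20*j^2*cos(j)^2 - 8*j*sin(j)^2*cos(j) - 10*j*sin(j)*cos(j) + 12*j*cos(j)^3 + 4*sin(j)*cos(j)^2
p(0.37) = 0.49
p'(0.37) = 0.99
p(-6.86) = 3395.35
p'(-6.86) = 810.89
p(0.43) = 0.53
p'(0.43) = 0.30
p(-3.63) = -3.58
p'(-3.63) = 108.38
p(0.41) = 0.52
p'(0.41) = 0.55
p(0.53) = 0.50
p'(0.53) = -1.07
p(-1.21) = 6.76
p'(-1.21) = 3.32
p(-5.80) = 1692.21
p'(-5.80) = -2797.95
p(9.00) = -8784.10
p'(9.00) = -10306.18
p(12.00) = 11072.29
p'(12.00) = 9294.02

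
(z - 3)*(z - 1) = z^2 - 4*z + 3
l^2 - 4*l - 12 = (l - 6)*(l + 2)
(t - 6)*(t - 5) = t^2 - 11*t + 30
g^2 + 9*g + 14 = (g + 2)*(g + 7)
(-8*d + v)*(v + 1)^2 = -8*d*v^2 - 16*d*v - 8*d + v^3 + 2*v^2 + v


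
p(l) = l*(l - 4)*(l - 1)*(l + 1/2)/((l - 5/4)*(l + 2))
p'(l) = -l*(l - 4)*(l - 1)*(l + 1/2)/((l - 5/4)*(l + 2)^2) + l*(l - 4)*(l - 1)/((l - 5/4)*(l + 2)) + l*(l - 4)*(l + 1/2)/((l - 5/4)*(l + 2)) - l*(l - 4)*(l - 1)*(l + 1/2)/((l - 5/4)^2*(l + 2)) + l*(l - 1)*(l + 1/2)/((l - 5/4)*(l + 2)) + (l - 4)*(l - 1)*(l + 1/2)/((l - 5/4)*(l + 2)) = 2*(16*l^5 - 18*l^4 - 134*l^3 + 263*l^2 - 60*l - 40)/(16*l^4 + 24*l^3 - 71*l^2 - 60*l + 100)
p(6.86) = 17.02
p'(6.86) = 8.70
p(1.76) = -3.53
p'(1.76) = 1.22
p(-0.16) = 0.10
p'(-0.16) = -0.43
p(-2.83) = 50.94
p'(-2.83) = 13.24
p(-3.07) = 49.12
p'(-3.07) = 3.15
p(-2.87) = 50.45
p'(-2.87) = 10.99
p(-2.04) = 438.33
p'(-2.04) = 10375.33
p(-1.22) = -5.28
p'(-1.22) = 19.70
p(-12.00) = 216.63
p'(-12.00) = -29.08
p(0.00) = 0.00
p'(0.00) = -0.80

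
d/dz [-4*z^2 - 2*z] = -8*z - 2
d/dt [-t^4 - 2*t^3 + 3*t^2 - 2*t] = -4*t^3 - 6*t^2 + 6*t - 2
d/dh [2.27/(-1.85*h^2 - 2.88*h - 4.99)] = (8.399*h + 6.5376)/(1.85*h^2 + 2.88*h + 4.99)^2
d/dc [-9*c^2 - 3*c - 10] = -18*c - 3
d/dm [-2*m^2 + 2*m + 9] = 2 - 4*m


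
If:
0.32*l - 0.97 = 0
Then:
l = 3.03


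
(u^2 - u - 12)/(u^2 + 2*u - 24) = (u + 3)/(u + 6)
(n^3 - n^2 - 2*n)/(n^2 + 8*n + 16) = n*(n^2 - n - 2)/(n^2 + 8*n + 16)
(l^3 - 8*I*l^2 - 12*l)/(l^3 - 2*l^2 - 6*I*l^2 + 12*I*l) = (l - 2*I)/(l - 2)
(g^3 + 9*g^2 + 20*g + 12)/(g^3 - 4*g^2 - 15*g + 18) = (g^3 + 9*g^2 + 20*g + 12)/(g^3 - 4*g^2 - 15*g + 18)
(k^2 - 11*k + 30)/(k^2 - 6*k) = (k - 5)/k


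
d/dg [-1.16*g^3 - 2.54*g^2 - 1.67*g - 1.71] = -3.48*g^2 - 5.08*g - 1.67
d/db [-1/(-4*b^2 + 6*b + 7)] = 2*(3 - 4*b)/(-4*b^2 + 6*b + 7)^2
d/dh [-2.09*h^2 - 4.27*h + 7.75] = -4.18*h - 4.27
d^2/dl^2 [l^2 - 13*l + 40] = 2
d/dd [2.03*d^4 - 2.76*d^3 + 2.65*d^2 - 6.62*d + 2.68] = 8.12*d^3 - 8.28*d^2 + 5.3*d - 6.62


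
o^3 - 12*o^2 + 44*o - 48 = (o - 6)*(o - 4)*(o - 2)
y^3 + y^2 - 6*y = y*(y - 2)*(y + 3)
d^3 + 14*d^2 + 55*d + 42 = (d + 1)*(d + 6)*(d + 7)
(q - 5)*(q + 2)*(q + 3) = q^3 - 19*q - 30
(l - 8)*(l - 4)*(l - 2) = l^3 - 14*l^2 + 56*l - 64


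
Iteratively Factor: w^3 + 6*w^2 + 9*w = (w + 3)*(w^2 + 3*w) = (w + 3)^2*(w)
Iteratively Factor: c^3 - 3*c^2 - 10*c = (c - 5)*(c^2 + 2*c) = c*(c - 5)*(c + 2)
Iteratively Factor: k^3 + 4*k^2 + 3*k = (k)*(k^2 + 4*k + 3) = k*(k + 3)*(k + 1)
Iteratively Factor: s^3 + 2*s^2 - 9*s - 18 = (s + 2)*(s^2 - 9) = (s + 2)*(s + 3)*(s - 3)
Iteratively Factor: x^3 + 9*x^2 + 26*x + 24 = (x + 3)*(x^2 + 6*x + 8) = (x + 2)*(x + 3)*(x + 4)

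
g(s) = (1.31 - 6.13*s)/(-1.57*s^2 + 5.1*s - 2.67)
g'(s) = (1.31 - 6.13*s)*(3.14*s - 5.1)/(-1.57*s^2 + 5.1*s - 2.67)^2 - 6.13/(-1.57*s^2 + 5.1*s - 2.67)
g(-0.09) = -0.59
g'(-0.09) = 0.94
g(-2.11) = -0.70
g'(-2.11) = -0.10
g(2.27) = -15.43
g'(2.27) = -45.80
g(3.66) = 4.20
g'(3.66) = -4.11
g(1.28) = -5.08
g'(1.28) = -0.49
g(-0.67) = -0.80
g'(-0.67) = 0.06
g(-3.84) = -0.55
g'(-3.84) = -0.07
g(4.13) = 2.86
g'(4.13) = -1.95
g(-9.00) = -0.32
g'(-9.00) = -0.03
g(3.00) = 11.39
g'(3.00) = -28.71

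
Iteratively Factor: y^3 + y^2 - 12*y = (y)*(y^2 + y - 12) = y*(y + 4)*(y - 3)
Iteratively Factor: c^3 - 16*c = (c)*(c^2 - 16) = c*(c - 4)*(c + 4)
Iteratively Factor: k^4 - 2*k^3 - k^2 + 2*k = (k + 1)*(k^3 - 3*k^2 + 2*k) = k*(k + 1)*(k^2 - 3*k + 2) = k*(k - 2)*(k + 1)*(k - 1)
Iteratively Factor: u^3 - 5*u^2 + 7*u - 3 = (u - 1)*(u^2 - 4*u + 3) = (u - 1)^2*(u - 3)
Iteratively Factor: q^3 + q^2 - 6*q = (q)*(q^2 + q - 6) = q*(q + 3)*(q - 2)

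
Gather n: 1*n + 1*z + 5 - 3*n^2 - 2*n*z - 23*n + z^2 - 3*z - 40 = -3*n^2 + n*(-2*z - 22) + z^2 - 2*z - 35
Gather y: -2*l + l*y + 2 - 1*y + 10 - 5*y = -2*l + y*(l - 6) + 12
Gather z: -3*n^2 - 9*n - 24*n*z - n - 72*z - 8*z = -3*n^2 - 10*n + z*(-24*n - 80)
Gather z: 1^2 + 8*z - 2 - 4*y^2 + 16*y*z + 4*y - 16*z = -4*y^2 + 4*y + z*(16*y - 8) - 1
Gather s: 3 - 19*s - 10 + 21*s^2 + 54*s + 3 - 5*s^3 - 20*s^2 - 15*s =-5*s^3 + s^2 + 20*s - 4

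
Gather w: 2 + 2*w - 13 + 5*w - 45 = 7*w - 56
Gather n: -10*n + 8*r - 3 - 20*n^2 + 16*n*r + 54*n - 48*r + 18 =-20*n^2 + n*(16*r + 44) - 40*r + 15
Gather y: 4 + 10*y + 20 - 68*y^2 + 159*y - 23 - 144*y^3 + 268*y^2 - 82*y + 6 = -144*y^3 + 200*y^2 + 87*y + 7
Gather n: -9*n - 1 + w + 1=-9*n + w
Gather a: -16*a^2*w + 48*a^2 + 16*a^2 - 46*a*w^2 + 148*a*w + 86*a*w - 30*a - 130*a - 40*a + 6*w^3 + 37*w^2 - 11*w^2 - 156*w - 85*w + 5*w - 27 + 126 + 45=a^2*(64 - 16*w) + a*(-46*w^2 + 234*w - 200) + 6*w^3 + 26*w^2 - 236*w + 144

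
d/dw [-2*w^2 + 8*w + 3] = 8 - 4*w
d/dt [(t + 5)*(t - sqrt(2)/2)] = 2*t - sqrt(2)/2 + 5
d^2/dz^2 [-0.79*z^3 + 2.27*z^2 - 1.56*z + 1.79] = 4.54 - 4.74*z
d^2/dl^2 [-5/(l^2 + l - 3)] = 10*(l^2 + l - (2*l + 1)^2 - 3)/(l^2 + l - 3)^3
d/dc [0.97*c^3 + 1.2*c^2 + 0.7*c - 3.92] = 2.91*c^2 + 2.4*c + 0.7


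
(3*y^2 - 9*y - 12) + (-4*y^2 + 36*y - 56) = -y^2 + 27*y - 68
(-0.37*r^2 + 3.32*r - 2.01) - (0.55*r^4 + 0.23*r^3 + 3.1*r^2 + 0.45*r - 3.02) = -0.55*r^4 - 0.23*r^3 - 3.47*r^2 + 2.87*r + 1.01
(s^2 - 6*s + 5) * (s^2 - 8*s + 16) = s^4 - 14*s^3 + 69*s^2 - 136*s + 80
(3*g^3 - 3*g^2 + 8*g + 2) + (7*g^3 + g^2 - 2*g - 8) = 10*g^3 - 2*g^2 + 6*g - 6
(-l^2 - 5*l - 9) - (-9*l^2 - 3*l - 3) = 8*l^2 - 2*l - 6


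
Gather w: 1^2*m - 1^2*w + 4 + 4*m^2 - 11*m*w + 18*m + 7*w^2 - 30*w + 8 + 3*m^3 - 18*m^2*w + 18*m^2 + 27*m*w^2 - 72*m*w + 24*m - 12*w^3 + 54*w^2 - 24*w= 3*m^3 + 22*m^2 + 43*m - 12*w^3 + w^2*(27*m + 61) + w*(-18*m^2 - 83*m - 55) + 12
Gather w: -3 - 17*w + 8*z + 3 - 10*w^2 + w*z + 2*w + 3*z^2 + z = -10*w^2 + w*(z - 15) + 3*z^2 + 9*z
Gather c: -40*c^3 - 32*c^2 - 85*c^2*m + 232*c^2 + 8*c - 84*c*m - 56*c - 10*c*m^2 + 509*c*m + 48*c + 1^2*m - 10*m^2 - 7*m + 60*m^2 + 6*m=-40*c^3 + c^2*(200 - 85*m) + c*(-10*m^2 + 425*m) + 50*m^2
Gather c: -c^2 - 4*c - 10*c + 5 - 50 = -c^2 - 14*c - 45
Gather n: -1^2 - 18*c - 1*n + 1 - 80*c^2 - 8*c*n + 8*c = -80*c^2 - 10*c + n*(-8*c - 1)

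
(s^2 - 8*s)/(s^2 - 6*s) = (s - 8)/(s - 6)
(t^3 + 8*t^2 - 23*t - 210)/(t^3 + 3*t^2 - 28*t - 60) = (t + 7)/(t + 2)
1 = 1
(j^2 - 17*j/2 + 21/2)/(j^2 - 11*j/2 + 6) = (j - 7)/(j - 4)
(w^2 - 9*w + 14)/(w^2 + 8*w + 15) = (w^2 - 9*w + 14)/(w^2 + 8*w + 15)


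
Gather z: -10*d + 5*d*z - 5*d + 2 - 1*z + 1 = -15*d + z*(5*d - 1) + 3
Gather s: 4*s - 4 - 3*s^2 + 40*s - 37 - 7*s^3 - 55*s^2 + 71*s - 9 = -7*s^3 - 58*s^2 + 115*s - 50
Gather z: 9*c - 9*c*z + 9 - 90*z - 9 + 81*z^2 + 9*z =9*c + 81*z^2 + z*(-9*c - 81)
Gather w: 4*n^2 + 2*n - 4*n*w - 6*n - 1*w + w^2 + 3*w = 4*n^2 - 4*n + w^2 + w*(2 - 4*n)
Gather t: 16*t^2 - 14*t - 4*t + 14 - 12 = 16*t^2 - 18*t + 2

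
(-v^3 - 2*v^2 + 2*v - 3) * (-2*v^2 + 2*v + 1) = 2*v^5 + 2*v^4 - 9*v^3 + 8*v^2 - 4*v - 3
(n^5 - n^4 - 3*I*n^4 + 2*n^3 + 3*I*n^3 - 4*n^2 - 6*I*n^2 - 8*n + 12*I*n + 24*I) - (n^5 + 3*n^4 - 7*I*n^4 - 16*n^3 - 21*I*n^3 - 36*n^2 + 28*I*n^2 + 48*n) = -4*n^4 + 4*I*n^4 + 18*n^3 + 24*I*n^3 + 32*n^2 - 34*I*n^2 - 56*n + 12*I*n + 24*I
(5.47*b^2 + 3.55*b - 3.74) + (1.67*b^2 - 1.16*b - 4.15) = 7.14*b^2 + 2.39*b - 7.89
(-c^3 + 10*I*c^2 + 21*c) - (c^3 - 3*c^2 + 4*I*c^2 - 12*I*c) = -2*c^3 + 3*c^2 + 6*I*c^2 + 21*c + 12*I*c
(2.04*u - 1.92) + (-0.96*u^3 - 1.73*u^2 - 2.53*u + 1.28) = -0.96*u^3 - 1.73*u^2 - 0.49*u - 0.64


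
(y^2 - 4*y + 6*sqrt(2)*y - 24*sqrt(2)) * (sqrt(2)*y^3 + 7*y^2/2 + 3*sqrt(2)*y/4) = sqrt(2)*y^5 - 4*sqrt(2)*y^4 + 31*y^4/2 - 62*y^3 + 87*sqrt(2)*y^3/4 - 87*sqrt(2)*y^2 + 9*y^2 - 36*y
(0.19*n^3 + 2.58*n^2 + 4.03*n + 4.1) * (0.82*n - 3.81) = 0.1558*n^4 + 1.3917*n^3 - 6.5252*n^2 - 11.9923*n - 15.621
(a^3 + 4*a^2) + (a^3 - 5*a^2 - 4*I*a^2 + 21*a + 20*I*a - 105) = 2*a^3 - a^2 - 4*I*a^2 + 21*a + 20*I*a - 105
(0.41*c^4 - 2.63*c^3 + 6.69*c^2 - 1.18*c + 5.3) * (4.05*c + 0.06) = 1.6605*c^5 - 10.6269*c^4 + 26.9367*c^3 - 4.3776*c^2 + 21.3942*c + 0.318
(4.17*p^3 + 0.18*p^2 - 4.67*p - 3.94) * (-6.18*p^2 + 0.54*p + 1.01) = -25.7706*p^5 + 1.1394*p^4 + 33.1695*p^3 + 22.0092*p^2 - 6.8443*p - 3.9794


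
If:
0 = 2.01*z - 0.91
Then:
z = 0.45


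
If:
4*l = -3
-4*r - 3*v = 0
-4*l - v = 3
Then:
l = -3/4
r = 0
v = 0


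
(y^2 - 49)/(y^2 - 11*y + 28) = (y + 7)/(y - 4)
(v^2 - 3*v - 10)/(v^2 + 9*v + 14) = (v - 5)/(v + 7)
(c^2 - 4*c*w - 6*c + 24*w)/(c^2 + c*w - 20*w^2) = (c - 6)/(c + 5*w)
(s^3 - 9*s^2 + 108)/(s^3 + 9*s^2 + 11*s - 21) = (s^2 - 12*s + 36)/(s^2 + 6*s - 7)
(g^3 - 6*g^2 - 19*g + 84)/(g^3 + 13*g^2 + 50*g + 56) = (g^2 - 10*g + 21)/(g^2 + 9*g + 14)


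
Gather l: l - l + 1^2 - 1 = 0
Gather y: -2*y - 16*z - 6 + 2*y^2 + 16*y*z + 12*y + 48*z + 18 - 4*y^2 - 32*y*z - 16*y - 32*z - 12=-2*y^2 + y*(-16*z - 6)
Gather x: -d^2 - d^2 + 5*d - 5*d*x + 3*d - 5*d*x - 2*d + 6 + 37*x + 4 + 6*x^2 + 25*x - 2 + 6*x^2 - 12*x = -2*d^2 + 6*d + 12*x^2 + x*(50 - 10*d) + 8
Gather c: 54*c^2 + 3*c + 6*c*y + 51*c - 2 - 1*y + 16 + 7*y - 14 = 54*c^2 + c*(6*y + 54) + 6*y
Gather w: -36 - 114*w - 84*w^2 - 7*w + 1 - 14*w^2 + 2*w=-98*w^2 - 119*w - 35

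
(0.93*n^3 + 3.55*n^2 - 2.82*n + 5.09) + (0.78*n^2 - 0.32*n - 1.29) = 0.93*n^3 + 4.33*n^2 - 3.14*n + 3.8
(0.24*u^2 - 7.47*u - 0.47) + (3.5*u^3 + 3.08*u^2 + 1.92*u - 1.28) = 3.5*u^3 + 3.32*u^2 - 5.55*u - 1.75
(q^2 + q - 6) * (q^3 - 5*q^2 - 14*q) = q^5 - 4*q^4 - 25*q^3 + 16*q^2 + 84*q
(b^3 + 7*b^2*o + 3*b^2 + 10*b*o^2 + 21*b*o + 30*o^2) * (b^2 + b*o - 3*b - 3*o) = b^5 + 8*b^4*o + 17*b^3*o^2 - 9*b^3 + 10*b^2*o^3 - 72*b^2*o - 153*b*o^2 - 90*o^3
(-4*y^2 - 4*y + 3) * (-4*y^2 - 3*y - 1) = 16*y^4 + 28*y^3 + 4*y^2 - 5*y - 3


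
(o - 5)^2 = o^2 - 10*o + 25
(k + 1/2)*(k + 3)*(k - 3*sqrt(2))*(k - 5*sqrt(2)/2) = k^4 - 11*sqrt(2)*k^3/2 + 7*k^3/2 - 77*sqrt(2)*k^2/4 + 33*k^2/2 - 33*sqrt(2)*k/4 + 105*k/2 + 45/2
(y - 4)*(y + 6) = y^2 + 2*y - 24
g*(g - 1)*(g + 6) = g^3 + 5*g^2 - 6*g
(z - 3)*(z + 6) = z^2 + 3*z - 18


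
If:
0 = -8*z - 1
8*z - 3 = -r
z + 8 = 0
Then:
No Solution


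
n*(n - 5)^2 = n^3 - 10*n^2 + 25*n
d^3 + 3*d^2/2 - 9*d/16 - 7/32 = (d - 1/2)*(d + 1/4)*(d + 7/4)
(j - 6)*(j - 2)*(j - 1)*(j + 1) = j^4 - 8*j^3 + 11*j^2 + 8*j - 12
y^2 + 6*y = y*(y + 6)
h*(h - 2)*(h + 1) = h^3 - h^2 - 2*h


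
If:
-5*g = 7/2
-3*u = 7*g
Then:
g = -7/10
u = 49/30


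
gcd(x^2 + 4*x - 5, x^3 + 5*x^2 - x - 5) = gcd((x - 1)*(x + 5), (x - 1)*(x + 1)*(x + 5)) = x^2 + 4*x - 5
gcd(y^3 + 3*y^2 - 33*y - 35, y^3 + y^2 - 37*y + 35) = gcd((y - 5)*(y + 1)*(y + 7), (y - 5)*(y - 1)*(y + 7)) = y^2 + 2*y - 35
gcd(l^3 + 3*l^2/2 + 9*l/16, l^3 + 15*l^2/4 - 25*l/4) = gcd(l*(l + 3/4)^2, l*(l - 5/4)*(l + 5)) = l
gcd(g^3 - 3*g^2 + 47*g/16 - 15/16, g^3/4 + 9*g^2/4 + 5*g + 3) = 1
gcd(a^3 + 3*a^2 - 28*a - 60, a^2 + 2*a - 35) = a - 5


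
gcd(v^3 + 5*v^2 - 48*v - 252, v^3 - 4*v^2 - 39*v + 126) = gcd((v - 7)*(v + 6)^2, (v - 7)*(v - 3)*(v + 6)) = v^2 - v - 42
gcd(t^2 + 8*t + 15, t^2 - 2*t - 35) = t + 5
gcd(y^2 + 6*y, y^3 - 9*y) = y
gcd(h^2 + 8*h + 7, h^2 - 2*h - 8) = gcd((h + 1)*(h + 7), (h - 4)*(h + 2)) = 1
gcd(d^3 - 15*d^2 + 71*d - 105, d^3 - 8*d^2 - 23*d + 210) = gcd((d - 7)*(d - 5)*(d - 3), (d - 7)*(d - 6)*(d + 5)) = d - 7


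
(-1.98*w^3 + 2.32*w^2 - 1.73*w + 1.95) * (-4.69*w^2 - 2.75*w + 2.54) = 9.2862*w^5 - 5.4358*w^4 - 3.2955*w^3 + 1.5048*w^2 - 9.7567*w + 4.953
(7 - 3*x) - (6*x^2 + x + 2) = -6*x^2 - 4*x + 5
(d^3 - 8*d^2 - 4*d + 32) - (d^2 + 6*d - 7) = d^3 - 9*d^2 - 10*d + 39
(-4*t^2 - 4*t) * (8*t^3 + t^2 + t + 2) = -32*t^5 - 36*t^4 - 8*t^3 - 12*t^2 - 8*t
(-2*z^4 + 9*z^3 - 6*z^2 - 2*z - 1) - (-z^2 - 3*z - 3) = -2*z^4 + 9*z^3 - 5*z^2 + z + 2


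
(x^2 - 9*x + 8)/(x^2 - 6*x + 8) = (x^2 - 9*x + 8)/(x^2 - 6*x + 8)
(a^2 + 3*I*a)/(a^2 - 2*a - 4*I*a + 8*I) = a*(a + 3*I)/(a^2 - 2*a - 4*I*a + 8*I)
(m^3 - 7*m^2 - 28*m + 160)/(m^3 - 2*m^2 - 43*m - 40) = (m - 4)/(m + 1)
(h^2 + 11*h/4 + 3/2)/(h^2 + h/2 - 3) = (4*h + 3)/(2*(2*h - 3))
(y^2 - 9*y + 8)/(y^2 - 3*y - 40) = (y - 1)/(y + 5)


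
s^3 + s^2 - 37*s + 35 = (s - 5)*(s - 1)*(s + 7)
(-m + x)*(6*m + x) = -6*m^2 + 5*m*x + x^2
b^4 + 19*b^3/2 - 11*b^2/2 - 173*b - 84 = (b - 4)*(b + 1/2)*(b + 6)*(b + 7)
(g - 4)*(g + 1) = g^2 - 3*g - 4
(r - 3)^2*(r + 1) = r^3 - 5*r^2 + 3*r + 9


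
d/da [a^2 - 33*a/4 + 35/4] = 2*a - 33/4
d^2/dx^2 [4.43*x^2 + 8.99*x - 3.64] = 8.86000000000000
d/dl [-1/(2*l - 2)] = 1/(2*(l - 1)^2)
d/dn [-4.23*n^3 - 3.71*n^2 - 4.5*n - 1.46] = -12.69*n^2 - 7.42*n - 4.5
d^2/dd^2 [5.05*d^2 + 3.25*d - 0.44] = 10.1000000000000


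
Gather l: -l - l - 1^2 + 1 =-2*l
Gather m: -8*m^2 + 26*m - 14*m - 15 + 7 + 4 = -8*m^2 + 12*m - 4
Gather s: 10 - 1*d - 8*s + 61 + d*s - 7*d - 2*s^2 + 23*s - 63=-8*d - 2*s^2 + s*(d + 15) + 8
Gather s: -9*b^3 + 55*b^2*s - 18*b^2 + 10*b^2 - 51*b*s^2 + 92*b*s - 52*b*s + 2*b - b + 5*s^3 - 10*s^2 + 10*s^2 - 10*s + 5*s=-9*b^3 - 8*b^2 - 51*b*s^2 + b + 5*s^3 + s*(55*b^2 + 40*b - 5)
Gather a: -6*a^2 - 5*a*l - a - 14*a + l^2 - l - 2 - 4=-6*a^2 + a*(-5*l - 15) + l^2 - l - 6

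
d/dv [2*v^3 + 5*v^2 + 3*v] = 6*v^2 + 10*v + 3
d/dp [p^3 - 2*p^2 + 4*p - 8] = 3*p^2 - 4*p + 4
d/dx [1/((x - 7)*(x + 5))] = 2*(1 - x)/(x^4 - 4*x^3 - 66*x^2 + 140*x + 1225)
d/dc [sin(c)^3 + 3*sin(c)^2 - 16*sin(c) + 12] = (3*sin(c)^2 + 6*sin(c) - 16)*cos(c)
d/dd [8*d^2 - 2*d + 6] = 16*d - 2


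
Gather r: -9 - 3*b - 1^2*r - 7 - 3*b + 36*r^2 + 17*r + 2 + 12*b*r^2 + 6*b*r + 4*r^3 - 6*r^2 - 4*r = -6*b + 4*r^3 + r^2*(12*b + 30) + r*(6*b + 12) - 14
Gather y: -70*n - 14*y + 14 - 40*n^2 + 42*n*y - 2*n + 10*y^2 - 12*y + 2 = -40*n^2 - 72*n + 10*y^2 + y*(42*n - 26) + 16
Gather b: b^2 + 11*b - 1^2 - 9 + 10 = b^2 + 11*b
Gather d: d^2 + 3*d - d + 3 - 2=d^2 + 2*d + 1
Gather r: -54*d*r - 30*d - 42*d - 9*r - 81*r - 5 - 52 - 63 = -72*d + r*(-54*d - 90) - 120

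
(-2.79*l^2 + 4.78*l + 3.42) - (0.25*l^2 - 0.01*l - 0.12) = -3.04*l^2 + 4.79*l + 3.54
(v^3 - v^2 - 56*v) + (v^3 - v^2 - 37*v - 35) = 2*v^3 - 2*v^2 - 93*v - 35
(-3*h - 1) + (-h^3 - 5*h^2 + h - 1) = -h^3 - 5*h^2 - 2*h - 2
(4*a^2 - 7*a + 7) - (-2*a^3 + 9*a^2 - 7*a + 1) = 2*a^3 - 5*a^2 + 6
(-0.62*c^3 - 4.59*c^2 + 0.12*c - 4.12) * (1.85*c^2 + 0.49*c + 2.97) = -1.147*c^5 - 8.7953*c^4 - 3.8685*c^3 - 21.1955*c^2 - 1.6624*c - 12.2364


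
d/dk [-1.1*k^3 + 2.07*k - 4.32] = 2.07 - 3.3*k^2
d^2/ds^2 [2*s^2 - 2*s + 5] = 4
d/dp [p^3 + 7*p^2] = p*(3*p + 14)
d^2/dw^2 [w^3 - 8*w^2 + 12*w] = 6*w - 16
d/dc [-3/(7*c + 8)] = 21/(7*c + 8)^2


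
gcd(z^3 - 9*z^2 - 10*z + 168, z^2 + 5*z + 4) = z + 4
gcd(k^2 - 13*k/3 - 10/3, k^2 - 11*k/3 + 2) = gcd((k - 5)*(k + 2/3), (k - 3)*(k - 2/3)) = 1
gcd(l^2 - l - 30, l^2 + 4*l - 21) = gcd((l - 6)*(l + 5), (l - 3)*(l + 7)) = 1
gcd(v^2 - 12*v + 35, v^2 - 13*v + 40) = v - 5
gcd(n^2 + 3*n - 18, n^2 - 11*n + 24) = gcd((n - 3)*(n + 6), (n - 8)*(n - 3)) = n - 3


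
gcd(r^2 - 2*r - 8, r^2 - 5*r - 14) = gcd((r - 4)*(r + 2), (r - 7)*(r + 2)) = r + 2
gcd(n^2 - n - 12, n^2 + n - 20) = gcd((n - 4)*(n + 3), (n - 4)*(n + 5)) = n - 4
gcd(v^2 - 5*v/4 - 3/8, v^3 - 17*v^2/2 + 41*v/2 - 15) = v - 3/2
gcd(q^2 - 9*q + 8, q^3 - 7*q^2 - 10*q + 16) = q^2 - 9*q + 8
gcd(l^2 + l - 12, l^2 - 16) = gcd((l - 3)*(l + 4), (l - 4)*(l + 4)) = l + 4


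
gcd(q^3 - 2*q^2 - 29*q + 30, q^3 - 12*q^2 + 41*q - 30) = q^2 - 7*q + 6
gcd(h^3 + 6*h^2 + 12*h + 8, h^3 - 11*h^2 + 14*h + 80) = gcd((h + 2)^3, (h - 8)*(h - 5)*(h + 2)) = h + 2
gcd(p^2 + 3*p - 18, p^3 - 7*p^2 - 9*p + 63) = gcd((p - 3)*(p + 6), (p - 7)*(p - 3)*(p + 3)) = p - 3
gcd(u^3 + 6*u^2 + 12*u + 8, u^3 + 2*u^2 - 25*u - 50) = u + 2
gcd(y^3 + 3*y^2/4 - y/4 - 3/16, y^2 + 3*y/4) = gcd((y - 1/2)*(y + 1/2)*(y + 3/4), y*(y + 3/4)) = y + 3/4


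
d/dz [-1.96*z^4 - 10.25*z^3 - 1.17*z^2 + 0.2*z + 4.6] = -7.84*z^3 - 30.75*z^2 - 2.34*z + 0.2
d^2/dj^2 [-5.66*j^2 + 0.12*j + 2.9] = -11.3200000000000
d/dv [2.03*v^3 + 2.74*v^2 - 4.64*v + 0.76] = 6.09*v^2 + 5.48*v - 4.64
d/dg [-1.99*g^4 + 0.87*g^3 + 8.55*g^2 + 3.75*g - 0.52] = -7.96*g^3 + 2.61*g^2 + 17.1*g + 3.75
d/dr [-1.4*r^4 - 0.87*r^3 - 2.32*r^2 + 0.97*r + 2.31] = -5.6*r^3 - 2.61*r^2 - 4.64*r + 0.97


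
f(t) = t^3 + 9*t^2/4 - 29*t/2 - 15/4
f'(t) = 3*t^2 + 9*t/2 - 29/2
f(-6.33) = -75.45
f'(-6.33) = 77.22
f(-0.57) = 5.06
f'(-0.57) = -16.09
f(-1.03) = 12.48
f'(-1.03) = -15.95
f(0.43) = -9.49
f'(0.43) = -12.01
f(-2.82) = 32.61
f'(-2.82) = -3.33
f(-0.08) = -2.58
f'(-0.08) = -14.84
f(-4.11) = 24.43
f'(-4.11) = 17.68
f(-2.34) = 29.69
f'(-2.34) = -8.60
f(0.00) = -3.75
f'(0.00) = -14.50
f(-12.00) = -1233.75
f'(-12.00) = 363.50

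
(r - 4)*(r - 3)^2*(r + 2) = r^4 - 8*r^3 + 13*r^2 + 30*r - 72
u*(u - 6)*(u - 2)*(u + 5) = u^4 - 3*u^3 - 28*u^2 + 60*u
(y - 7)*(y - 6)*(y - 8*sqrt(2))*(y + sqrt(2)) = y^4 - 13*y^3 - 7*sqrt(2)*y^3 + 26*y^2 + 91*sqrt(2)*y^2 - 294*sqrt(2)*y + 208*y - 672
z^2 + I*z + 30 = (z - 5*I)*(z + 6*I)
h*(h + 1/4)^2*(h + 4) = h^4 + 9*h^3/2 + 33*h^2/16 + h/4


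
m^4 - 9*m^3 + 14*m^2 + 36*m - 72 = (m - 6)*(m - 3)*(m - 2)*(m + 2)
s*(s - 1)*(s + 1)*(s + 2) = s^4 + 2*s^3 - s^2 - 2*s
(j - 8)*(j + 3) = j^2 - 5*j - 24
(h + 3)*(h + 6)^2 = h^3 + 15*h^2 + 72*h + 108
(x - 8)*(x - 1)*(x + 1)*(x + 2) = x^4 - 6*x^3 - 17*x^2 + 6*x + 16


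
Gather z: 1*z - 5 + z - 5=2*z - 10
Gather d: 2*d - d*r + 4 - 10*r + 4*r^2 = d*(2 - r) + 4*r^2 - 10*r + 4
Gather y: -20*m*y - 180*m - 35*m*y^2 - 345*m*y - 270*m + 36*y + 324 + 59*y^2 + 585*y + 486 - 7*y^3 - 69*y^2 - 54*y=-450*m - 7*y^3 + y^2*(-35*m - 10) + y*(567 - 365*m) + 810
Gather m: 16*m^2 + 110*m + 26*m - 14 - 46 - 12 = 16*m^2 + 136*m - 72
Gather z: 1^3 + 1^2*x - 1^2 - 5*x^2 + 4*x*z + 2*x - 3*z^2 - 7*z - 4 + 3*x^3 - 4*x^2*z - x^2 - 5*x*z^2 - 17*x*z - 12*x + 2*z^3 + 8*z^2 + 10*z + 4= 3*x^3 - 6*x^2 - 9*x + 2*z^3 + z^2*(5 - 5*x) + z*(-4*x^2 - 13*x + 3)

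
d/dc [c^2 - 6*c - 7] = 2*c - 6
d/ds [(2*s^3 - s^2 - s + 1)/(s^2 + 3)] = (2*s^4 + 19*s^2 - 8*s - 3)/(s^4 + 6*s^2 + 9)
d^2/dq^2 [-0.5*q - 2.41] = 0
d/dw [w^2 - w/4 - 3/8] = 2*w - 1/4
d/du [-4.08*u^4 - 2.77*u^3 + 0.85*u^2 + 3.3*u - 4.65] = -16.32*u^3 - 8.31*u^2 + 1.7*u + 3.3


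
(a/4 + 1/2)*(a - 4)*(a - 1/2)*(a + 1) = a^4/4 - 3*a^3/8 - 19*a^2/8 - 3*a/4 + 1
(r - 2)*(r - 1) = r^2 - 3*r + 2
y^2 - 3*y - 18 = (y - 6)*(y + 3)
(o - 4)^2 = o^2 - 8*o + 16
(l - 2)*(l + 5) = l^2 + 3*l - 10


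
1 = 1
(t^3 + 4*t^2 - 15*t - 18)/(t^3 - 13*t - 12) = (t^2 + 3*t - 18)/(t^2 - t - 12)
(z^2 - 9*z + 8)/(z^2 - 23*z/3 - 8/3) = 3*(z - 1)/(3*z + 1)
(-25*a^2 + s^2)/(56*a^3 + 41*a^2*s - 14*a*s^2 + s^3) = (-25*a^2 + s^2)/(56*a^3 + 41*a^2*s - 14*a*s^2 + s^3)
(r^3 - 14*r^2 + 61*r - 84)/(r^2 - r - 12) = (r^2 - 10*r + 21)/(r + 3)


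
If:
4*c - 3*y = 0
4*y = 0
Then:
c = 0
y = 0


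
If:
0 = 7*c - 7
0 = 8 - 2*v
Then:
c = 1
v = 4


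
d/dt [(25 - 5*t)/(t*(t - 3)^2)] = 5*(2*t^2 - 15*t + 15)/(t^2*(t^3 - 9*t^2 + 27*t - 27))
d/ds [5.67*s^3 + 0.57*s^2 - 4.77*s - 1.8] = 17.01*s^2 + 1.14*s - 4.77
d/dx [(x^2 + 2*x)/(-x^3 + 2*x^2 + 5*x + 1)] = (x^4 + 4*x^3 + x^2 + 2*x + 2)/(x^6 - 4*x^5 - 6*x^4 + 18*x^3 + 29*x^2 + 10*x + 1)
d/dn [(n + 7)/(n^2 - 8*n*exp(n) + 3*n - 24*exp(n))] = (n^2 - 8*n*exp(n) + 3*n + (n + 7)*(8*n*exp(n) - 2*n + 32*exp(n) - 3) - 24*exp(n))/(n^2 - 8*n*exp(n) + 3*n - 24*exp(n))^2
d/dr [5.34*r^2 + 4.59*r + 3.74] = 10.68*r + 4.59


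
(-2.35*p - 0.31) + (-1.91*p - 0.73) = -4.26*p - 1.04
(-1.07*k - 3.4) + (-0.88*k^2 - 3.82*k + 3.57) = -0.88*k^2 - 4.89*k + 0.17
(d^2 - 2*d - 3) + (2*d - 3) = d^2 - 6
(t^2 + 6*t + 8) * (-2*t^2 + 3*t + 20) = -2*t^4 - 9*t^3 + 22*t^2 + 144*t + 160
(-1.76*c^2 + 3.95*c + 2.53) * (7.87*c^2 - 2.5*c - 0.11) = -13.8512*c^4 + 35.4865*c^3 + 10.2297*c^2 - 6.7595*c - 0.2783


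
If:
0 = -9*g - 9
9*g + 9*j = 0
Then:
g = -1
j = 1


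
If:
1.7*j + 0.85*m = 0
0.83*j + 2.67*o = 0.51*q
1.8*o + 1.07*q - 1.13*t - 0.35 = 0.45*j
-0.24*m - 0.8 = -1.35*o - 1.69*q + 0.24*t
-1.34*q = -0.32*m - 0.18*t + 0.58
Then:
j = -1.83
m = 3.66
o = 0.71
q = 0.75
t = 2.26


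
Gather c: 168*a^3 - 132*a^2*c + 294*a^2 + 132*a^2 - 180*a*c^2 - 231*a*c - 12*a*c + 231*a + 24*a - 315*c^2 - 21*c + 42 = 168*a^3 + 426*a^2 + 255*a + c^2*(-180*a - 315) + c*(-132*a^2 - 243*a - 21) + 42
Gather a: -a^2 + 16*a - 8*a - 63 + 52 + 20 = -a^2 + 8*a + 9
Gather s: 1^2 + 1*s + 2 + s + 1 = 2*s + 4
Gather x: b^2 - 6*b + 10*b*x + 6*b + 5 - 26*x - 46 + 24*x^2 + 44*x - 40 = b^2 + 24*x^2 + x*(10*b + 18) - 81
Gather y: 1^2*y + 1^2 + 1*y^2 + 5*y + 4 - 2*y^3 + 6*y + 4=-2*y^3 + y^2 + 12*y + 9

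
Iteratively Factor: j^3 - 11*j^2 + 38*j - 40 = (j - 4)*(j^2 - 7*j + 10) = (j - 4)*(j - 2)*(j - 5)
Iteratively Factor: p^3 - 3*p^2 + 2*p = (p)*(p^2 - 3*p + 2) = p*(p - 1)*(p - 2)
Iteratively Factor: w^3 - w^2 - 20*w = (w)*(w^2 - w - 20) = w*(w - 5)*(w + 4)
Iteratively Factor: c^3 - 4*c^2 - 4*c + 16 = (c + 2)*(c^2 - 6*c + 8) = (c - 4)*(c + 2)*(c - 2)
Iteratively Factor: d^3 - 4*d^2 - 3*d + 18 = (d - 3)*(d^2 - d - 6) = (d - 3)^2*(d + 2)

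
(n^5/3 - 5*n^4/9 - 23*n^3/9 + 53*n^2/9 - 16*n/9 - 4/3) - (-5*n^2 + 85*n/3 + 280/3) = n^5/3 - 5*n^4/9 - 23*n^3/9 + 98*n^2/9 - 271*n/9 - 284/3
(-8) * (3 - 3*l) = 24*l - 24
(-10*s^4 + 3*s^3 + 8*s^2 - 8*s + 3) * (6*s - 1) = -60*s^5 + 28*s^4 + 45*s^3 - 56*s^2 + 26*s - 3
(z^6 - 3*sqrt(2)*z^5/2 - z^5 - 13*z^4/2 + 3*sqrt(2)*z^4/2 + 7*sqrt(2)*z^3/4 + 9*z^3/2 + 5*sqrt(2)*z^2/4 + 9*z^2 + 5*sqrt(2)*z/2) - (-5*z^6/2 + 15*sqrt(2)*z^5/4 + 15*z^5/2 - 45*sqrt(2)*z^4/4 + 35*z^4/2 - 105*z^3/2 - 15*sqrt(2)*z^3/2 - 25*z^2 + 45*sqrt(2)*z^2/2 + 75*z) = 7*z^6/2 - 17*z^5/2 - 21*sqrt(2)*z^5/4 - 24*z^4 + 51*sqrt(2)*z^4/4 + 37*sqrt(2)*z^3/4 + 57*z^3 - 85*sqrt(2)*z^2/4 + 34*z^2 - 75*z + 5*sqrt(2)*z/2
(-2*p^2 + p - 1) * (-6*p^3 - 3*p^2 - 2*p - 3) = 12*p^5 + 7*p^3 + 7*p^2 - p + 3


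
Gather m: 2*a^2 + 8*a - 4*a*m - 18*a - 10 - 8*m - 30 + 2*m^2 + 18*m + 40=2*a^2 - 10*a + 2*m^2 + m*(10 - 4*a)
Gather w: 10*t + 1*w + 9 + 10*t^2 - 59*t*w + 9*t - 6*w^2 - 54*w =10*t^2 + 19*t - 6*w^2 + w*(-59*t - 53) + 9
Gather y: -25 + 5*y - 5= 5*y - 30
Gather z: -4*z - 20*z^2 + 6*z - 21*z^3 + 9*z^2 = -21*z^3 - 11*z^2 + 2*z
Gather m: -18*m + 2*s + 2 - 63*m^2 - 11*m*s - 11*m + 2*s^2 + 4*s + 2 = -63*m^2 + m*(-11*s - 29) + 2*s^2 + 6*s + 4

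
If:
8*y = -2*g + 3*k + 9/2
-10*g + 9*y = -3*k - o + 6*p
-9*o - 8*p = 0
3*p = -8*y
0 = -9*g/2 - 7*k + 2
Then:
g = 58017/76717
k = -30755/153434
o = 54240/76717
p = -61020/76717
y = 45765/153434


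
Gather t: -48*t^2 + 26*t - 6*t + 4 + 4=-48*t^2 + 20*t + 8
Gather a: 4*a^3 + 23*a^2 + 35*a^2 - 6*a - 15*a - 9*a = 4*a^3 + 58*a^2 - 30*a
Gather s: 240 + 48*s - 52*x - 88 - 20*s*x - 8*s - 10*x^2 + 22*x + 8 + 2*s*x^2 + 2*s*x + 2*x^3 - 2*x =s*(2*x^2 - 18*x + 40) + 2*x^3 - 10*x^2 - 32*x + 160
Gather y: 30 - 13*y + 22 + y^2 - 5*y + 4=y^2 - 18*y + 56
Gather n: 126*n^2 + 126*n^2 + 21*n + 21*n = 252*n^2 + 42*n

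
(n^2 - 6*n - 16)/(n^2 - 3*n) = (n^2 - 6*n - 16)/(n*(n - 3))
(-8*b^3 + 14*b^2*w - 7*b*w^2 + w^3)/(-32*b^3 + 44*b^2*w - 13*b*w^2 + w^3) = (-2*b + w)/(-8*b + w)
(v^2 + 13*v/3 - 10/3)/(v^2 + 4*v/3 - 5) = (3*v^2 + 13*v - 10)/(3*v^2 + 4*v - 15)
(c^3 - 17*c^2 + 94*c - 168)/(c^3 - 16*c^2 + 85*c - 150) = (c^2 - 11*c + 28)/(c^2 - 10*c + 25)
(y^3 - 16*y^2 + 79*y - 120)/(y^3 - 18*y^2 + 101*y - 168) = (y - 5)/(y - 7)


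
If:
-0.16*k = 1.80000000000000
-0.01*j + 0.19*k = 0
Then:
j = -213.75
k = -11.25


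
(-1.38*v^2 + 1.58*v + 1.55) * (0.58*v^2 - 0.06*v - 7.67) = -0.8004*v^4 + 0.9992*v^3 + 11.3888*v^2 - 12.2116*v - 11.8885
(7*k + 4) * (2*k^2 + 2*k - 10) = 14*k^3 + 22*k^2 - 62*k - 40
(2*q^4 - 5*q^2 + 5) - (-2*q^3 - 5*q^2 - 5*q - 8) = 2*q^4 + 2*q^3 + 5*q + 13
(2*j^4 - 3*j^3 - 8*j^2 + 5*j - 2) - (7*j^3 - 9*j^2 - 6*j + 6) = 2*j^4 - 10*j^3 + j^2 + 11*j - 8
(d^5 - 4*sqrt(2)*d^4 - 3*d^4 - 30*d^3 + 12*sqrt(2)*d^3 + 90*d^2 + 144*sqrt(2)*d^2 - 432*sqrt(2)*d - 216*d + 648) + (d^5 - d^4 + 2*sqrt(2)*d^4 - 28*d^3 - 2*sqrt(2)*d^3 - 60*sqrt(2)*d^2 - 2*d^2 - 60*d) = 2*d^5 - 4*d^4 - 2*sqrt(2)*d^4 - 58*d^3 + 10*sqrt(2)*d^3 + 88*d^2 + 84*sqrt(2)*d^2 - 432*sqrt(2)*d - 276*d + 648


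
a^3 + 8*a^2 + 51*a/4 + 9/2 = (a + 1/2)*(a + 3/2)*(a + 6)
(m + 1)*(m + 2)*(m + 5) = m^3 + 8*m^2 + 17*m + 10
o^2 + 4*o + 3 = (o + 1)*(o + 3)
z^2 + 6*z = z*(z + 6)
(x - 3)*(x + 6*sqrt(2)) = x^2 - 3*x + 6*sqrt(2)*x - 18*sqrt(2)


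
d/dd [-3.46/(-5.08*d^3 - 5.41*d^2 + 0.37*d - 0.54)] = (-52.7304*d^2 - 37.4372*d + 1.2802)/(5.08*d^3 + 5.41*d^2 - 0.37*d + 0.54)^2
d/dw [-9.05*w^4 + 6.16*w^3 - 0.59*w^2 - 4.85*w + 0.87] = -36.2*w^3 + 18.48*w^2 - 1.18*w - 4.85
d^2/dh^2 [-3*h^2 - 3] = -6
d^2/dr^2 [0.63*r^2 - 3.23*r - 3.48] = 1.26000000000000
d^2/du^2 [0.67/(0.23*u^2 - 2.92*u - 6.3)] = (0.070886*u^2 - 0.899944*u - 0.67*(0.46*u - 2.92)*(0.92*u - 5.84) - 1.94166)/(-0.23*u^2 + 2.92*u + 6.3)^3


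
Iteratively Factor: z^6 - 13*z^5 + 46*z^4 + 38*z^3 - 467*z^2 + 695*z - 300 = (z - 1)*(z^5 - 12*z^4 + 34*z^3 + 72*z^2 - 395*z + 300) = (z - 5)*(z - 1)*(z^4 - 7*z^3 - z^2 + 67*z - 60) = (z - 5)*(z - 4)*(z - 1)*(z^3 - 3*z^2 - 13*z + 15) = (z - 5)*(z - 4)*(z - 1)^2*(z^2 - 2*z - 15) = (z - 5)^2*(z - 4)*(z - 1)^2*(z + 3)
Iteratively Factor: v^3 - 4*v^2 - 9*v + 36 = (v - 3)*(v^2 - v - 12) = (v - 3)*(v + 3)*(v - 4)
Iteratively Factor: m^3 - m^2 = (m)*(m^2 - m) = m*(m - 1)*(m)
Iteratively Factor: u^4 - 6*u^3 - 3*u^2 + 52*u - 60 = (u - 2)*(u^3 - 4*u^2 - 11*u + 30) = (u - 2)*(u + 3)*(u^2 - 7*u + 10) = (u - 2)^2*(u + 3)*(u - 5)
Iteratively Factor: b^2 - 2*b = (b - 2)*(b)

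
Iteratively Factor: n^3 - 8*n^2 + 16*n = (n - 4)*(n^2 - 4*n) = (n - 4)^2*(n)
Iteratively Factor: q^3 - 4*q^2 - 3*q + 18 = (q + 2)*(q^2 - 6*q + 9) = (q - 3)*(q + 2)*(q - 3)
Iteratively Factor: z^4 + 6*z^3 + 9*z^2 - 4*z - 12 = (z - 1)*(z^3 + 7*z^2 + 16*z + 12) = (z - 1)*(z + 2)*(z^2 + 5*z + 6) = (z - 1)*(z + 2)^2*(z + 3)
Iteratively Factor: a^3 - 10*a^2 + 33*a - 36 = (a - 3)*(a^2 - 7*a + 12) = (a - 4)*(a - 3)*(a - 3)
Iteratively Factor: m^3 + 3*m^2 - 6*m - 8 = (m + 4)*(m^2 - m - 2) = (m + 1)*(m + 4)*(m - 2)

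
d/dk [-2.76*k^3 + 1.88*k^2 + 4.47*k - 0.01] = -8.28*k^2 + 3.76*k + 4.47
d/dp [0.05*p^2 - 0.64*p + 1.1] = 0.1*p - 0.64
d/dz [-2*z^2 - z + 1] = -4*z - 1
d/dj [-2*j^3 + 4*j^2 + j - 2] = -6*j^2 + 8*j + 1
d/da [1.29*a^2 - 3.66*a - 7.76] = 2.58*a - 3.66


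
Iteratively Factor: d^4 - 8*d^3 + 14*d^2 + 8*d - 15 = (d - 1)*(d^3 - 7*d^2 + 7*d + 15) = (d - 5)*(d - 1)*(d^2 - 2*d - 3) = (d - 5)*(d - 3)*(d - 1)*(d + 1)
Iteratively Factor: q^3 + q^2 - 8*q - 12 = (q - 3)*(q^2 + 4*q + 4) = (q - 3)*(q + 2)*(q + 2)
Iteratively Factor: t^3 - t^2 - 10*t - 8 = (t + 1)*(t^2 - 2*t - 8) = (t + 1)*(t + 2)*(t - 4)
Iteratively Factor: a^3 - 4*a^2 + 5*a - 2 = (a - 1)*(a^2 - 3*a + 2) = (a - 2)*(a - 1)*(a - 1)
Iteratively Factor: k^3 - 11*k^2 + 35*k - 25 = (k - 5)*(k^2 - 6*k + 5) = (k - 5)*(k - 1)*(k - 5)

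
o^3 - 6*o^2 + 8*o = o*(o - 4)*(o - 2)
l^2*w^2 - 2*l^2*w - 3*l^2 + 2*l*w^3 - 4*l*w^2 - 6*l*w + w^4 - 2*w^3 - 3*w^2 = (l + w)^2*(w - 3)*(w + 1)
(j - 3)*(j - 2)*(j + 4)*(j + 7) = j^4 + 6*j^3 - 21*j^2 - 74*j + 168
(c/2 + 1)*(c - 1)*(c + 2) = c^3/2 + 3*c^2/2 - 2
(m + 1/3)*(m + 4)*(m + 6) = m^3 + 31*m^2/3 + 82*m/3 + 8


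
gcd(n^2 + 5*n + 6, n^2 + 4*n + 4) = n + 2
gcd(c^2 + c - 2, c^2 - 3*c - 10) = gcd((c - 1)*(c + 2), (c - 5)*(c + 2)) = c + 2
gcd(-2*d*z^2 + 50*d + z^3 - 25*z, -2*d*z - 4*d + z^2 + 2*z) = -2*d + z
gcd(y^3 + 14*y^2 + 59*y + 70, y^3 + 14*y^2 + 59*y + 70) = y^3 + 14*y^2 + 59*y + 70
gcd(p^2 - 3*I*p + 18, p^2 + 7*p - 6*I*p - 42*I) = p - 6*I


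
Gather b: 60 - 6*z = 60 - 6*z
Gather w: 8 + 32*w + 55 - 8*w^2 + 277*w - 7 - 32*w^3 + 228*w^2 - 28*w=-32*w^3 + 220*w^2 + 281*w + 56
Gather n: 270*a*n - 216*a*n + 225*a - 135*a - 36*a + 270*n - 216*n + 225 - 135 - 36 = 54*a + n*(54*a + 54) + 54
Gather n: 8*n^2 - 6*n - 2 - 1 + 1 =8*n^2 - 6*n - 2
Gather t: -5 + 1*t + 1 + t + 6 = 2*t + 2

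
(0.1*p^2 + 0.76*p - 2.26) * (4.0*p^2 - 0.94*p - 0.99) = 0.4*p^4 + 2.946*p^3 - 9.8534*p^2 + 1.372*p + 2.2374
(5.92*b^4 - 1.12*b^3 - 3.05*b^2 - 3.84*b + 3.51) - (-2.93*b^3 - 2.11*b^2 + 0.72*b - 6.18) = 5.92*b^4 + 1.81*b^3 - 0.94*b^2 - 4.56*b + 9.69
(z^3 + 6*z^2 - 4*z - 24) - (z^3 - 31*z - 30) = 6*z^2 + 27*z + 6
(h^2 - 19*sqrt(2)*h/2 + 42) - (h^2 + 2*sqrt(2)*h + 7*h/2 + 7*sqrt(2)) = -23*sqrt(2)*h/2 - 7*h/2 - 7*sqrt(2) + 42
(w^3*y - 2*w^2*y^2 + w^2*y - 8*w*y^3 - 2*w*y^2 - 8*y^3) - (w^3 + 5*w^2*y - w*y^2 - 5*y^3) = w^3*y - w^3 - 2*w^2*y^2 - 4*w^2*y - 8*w*y^3 - w*y^2 - 3*y^3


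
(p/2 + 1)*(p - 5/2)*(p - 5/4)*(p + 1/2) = p^4/2 - 5*p^3/8 - 21*p^2/8 + 65*p/32 + 25/16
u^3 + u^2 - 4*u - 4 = (u - 2)*(u + 1)*(u + 2)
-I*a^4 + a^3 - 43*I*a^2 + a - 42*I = (a - 6*I)*(a - I)*(a + 7*I)*(-I*a + 1)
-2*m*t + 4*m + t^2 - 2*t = (-2*m + t)*(t - 2)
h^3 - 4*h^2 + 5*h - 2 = (h - 2)*(h - 1)^2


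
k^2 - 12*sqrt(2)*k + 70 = (k - 7*sqrt(2))*(k - 5*sqrt(2))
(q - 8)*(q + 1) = q^2 - 7*q - 8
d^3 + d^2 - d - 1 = (d - 1)*(d + 1)^2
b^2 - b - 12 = (b - 4)*(b + 3)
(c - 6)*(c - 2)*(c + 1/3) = c^3 - 23*c^2/3 + 28*c/3 + 4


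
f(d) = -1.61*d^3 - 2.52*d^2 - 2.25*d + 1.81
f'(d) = -4.83*d^2 - 5.04*d - 2.25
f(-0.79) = 2.81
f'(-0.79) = -1.28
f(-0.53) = 2.53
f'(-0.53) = -0.94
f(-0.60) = 2.60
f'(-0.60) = -0.96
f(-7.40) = 532.88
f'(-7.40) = -229.44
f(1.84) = -20.89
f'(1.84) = -27.88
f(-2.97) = 28.44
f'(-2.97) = -29.89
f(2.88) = -64.03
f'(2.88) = -56.83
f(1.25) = -8.08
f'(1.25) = -16.10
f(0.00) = 1.81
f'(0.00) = -2.25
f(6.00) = -450.17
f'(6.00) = -206.37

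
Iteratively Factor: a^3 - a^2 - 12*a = (a - 4)*(a^2 + 3*a) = a*(a - 4)*(a + 3)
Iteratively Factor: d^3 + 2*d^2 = (d)*(d^2 + 2*d) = d*(d + 2)*(d)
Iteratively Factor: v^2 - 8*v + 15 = (v - 5)*(v - 3)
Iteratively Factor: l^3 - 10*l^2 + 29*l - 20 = (l - 4)*(l^2 - 6*l + 5) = (l - 5)*(l - 4)*(l - 1)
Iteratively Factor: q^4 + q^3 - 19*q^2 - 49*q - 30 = (q - 5)*(q^3 + 6*q^2 + 11*q + 6) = (q - 5)*(q + 3)*(q^2 + 3*q + 2) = (q - 5)*(q + 1)*(q + 3)*(q + 2)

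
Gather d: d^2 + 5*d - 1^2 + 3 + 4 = d^2 + 5*d + 6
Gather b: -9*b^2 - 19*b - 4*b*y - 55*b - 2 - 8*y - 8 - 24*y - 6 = -9*b^2 + b*(-4*y - 74) - 32*y - 16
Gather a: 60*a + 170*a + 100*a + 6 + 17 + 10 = 330*a + 33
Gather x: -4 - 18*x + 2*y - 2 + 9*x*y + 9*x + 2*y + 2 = x*(9*y - 9) + 4*y - 4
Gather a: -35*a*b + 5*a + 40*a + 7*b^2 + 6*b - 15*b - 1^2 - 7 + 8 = a*(45 - 35*b) + 7*b^2 - 9*b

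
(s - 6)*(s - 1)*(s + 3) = s^3 - 4*s^2 - 15*s + 18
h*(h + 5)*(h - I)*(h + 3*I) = h^4 + 5*h^3 + 2*I*h^3 + 3*h^2 + 10*I*h^2 + 15*h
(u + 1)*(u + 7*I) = u^2 + u + 7*I*u + 7*I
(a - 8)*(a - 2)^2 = a^3 - 12*a^2 + 36*a - 32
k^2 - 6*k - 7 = (k - 7)*(k + 1)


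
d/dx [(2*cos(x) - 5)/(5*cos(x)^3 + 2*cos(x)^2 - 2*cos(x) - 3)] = 16*(-20*sin(x)^2*cos(x) + 71*sin(x)^2 - 55)*sin(x)/(-8*sin(x)^2 + 7*cos(x) + 5*cos(3*x) - 4)^2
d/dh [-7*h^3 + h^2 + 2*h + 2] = -21*h^2 + 2*h + 2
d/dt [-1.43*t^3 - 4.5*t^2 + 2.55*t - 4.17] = -4.29*t^2 - 9.0*t + 2.55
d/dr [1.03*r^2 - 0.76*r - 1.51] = 2.06*r - 0.76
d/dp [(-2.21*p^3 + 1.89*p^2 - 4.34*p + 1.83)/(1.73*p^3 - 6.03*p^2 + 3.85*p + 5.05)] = (10.0566*p^4 - 2.00060000000001*p^3 - 61.8729*p^2 + 41.1588*p - 28.9625)/(2.9929*p^6 - 20.8638*p^5 + 49.6819*p^4 - 28.958*p^3 - 46.0805*p^2 + 38.885*p + 25.5025)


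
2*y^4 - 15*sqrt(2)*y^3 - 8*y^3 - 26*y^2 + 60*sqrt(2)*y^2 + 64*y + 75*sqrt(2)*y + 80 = (y - 5)*(y - 8*sqrt(2))*(sqrt(2)*y + 1)*(sqrt(2)*y + sqrt(2))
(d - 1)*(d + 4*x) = d^2 + 4*d*x - d - 4*x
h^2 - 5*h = h*(h - 5)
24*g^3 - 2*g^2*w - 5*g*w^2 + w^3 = (-4*g + w)*(-3*g + w)*(2*g + w)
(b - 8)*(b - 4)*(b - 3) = b^3 - 15*b^2 + 68*b - 96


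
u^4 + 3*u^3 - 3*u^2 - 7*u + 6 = (u - 1)^2*(u + 2)*(u + 3)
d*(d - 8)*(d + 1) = d^3 - 7*d^2 - 8*d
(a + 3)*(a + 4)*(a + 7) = a^3 + 14*a^2 + 61*a + 84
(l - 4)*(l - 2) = l^2 - 6*l + 8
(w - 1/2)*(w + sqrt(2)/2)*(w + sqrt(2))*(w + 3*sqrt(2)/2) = w^4 - w^3/2 + 3*sqrt(2)*w^3 - 3*sqrt(2)*w^2/2 + 11*w^2/2 - 11*w/4 + 3*sqrt(2)*w/2 - 3*sqrt(2)/4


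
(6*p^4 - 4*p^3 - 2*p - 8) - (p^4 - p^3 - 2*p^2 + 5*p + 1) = 5*p^4 - 3*p^3 + 2*p^2 - 7*p - 9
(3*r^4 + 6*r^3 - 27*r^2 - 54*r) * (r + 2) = 3*r^5 + 12*r^4 - 15*r^3 - 108*r^2 - 108*r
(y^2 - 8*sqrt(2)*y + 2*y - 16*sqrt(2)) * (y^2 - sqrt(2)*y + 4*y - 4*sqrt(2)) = y^4 - 9*sqrt(2)*y^3 + 6*y^3 - 54*sqrt(2)*y^2 + 24*y^2 - 72*sqrt(2)*y + 96*y + 128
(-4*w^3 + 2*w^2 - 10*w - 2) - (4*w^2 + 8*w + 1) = -4*w^3 - 2*w^2 - 18*w - 3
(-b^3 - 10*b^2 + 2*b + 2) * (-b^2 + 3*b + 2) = b^5 + 7*b^4 - 34*b^3 - 16*b^2 + 10*b + 4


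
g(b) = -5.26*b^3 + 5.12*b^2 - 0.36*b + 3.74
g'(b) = -15.78*b^2 + 10.24*b - 0.36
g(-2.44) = 111.51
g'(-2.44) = -119.29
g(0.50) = 4.18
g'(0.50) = 0.82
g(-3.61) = 319.23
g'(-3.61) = -242.97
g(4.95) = -510.56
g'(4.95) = -336.32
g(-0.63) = 7.31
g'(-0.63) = -13.07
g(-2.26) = 91.42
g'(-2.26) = -104.10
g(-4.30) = 518.16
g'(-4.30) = -336.16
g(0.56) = 4.22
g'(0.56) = 0.43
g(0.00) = 3.74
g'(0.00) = -0.36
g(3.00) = -93.28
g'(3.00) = -111.66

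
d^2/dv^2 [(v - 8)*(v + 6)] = 2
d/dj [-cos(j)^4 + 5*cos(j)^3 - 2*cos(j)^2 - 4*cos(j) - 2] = (4*cos(j)^3 - 15*cos(j)^2 + 4*cos(j) + 4)*sin(j)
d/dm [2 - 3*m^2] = -6*m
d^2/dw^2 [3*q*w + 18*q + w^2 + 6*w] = 2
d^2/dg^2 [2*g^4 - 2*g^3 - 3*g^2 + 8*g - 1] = 24*g^2 - 12*g - 6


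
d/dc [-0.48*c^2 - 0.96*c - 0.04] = -0.96*c - 0.96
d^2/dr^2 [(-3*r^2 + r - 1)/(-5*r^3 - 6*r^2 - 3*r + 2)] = 6*(25*r^6 - 25*r^5 - 25*r^4 + 125*r^3 + 67*r^2 + 16*r + 9)/(125*r^9 + 450*r^8 + 765*r^7 + 606*r^6 + 99*r^5 - 234*r^4 - 129*r^3 + 18*r^2 + 36*r - 8)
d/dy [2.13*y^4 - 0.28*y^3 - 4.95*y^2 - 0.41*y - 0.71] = 8.52*y^3 - 0.84*y^2 - 9.9*y - 0.41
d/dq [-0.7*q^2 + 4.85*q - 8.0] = 4.85 - 1.4*q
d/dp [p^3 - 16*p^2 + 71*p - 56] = 3*p^2 - 32*p + 71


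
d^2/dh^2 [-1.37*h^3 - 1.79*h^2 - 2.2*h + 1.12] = -8.22*h - 3.58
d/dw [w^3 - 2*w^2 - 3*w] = 3*w^2 - 4*w - 3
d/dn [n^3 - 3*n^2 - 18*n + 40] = 3*n^2 - 6*n - 18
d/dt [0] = 0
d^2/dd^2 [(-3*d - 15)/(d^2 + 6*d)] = 6*(d*(d + 6)*(3*d + 11) - 4*(d + 3)^2*(d + 5))/(d^3*(d + 6)^3)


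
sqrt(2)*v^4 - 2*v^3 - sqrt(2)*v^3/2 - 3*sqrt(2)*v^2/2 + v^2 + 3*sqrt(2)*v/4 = v*(v - 1/2)*(v - 3*sqrt(2)/2)*(sqrt(2)*v + 1)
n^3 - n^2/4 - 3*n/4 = n*(n - 1)*(n + 3/4)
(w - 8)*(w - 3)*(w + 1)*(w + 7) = w^4 - 3*w^3 - 57*w^2 + 115*w + 168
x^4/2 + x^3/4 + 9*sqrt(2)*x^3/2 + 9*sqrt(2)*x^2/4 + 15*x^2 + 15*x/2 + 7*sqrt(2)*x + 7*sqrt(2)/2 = (x/2 + sqrt(2)/2)*(x + 1/2)*(x + sqrt(2))*(x + 7*sqrt(2))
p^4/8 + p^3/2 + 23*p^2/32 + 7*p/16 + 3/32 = (p/4 + 1/4)*(p/2 + 1/4)*(p + 1)*(p + 3/2)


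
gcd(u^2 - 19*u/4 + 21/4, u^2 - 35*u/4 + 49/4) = u - 7/4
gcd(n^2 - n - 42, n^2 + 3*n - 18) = n + 6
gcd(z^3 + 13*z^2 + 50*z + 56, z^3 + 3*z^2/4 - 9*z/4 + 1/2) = z + 2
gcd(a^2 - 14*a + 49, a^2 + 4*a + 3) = 1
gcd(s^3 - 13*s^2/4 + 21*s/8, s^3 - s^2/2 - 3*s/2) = s^2 - 3*s/2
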